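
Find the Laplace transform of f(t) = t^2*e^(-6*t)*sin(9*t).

54*(s^2 + 12*s + 9)/(s^2 + 12*s + 117)^3

L{sin(9t)} = 9/(s^2 + 81).
Multiplying by e^(-6t) shifts s → s + 6, so L{e^(-6*t)*sin(9*t)} = 9/((s + 6)^2 + 81).
Then apply L{t^2·g(t)} = (-1)^2 d^2/ds^2[G(s)] with G(s) = 9/((s + 6)^2 + 81):
differentiating 2 times and applying the sign gives 54*(s^2 + 12*s + 9)/(s^2 + 12*s + 117)^3.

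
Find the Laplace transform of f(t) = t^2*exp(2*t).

2/(s - 2)^3

L{e^(2t)} = 1/(s - 2).
Then apply L{t^2·g(t)} = (-1)^2 d^2/ds^2[G(s)] with G(s) = 1/(s - 2):
differentiating 2 times and applying the sign gives 2/(s - 2)^3.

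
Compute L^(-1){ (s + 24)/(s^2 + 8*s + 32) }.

Complete the square in the denominator: s^2 + 8*s + 32 = (s + 4)^2 + 4^2.
Split the numerator to match: s + 24 = 1·(s + 4) + 5·4.
Invert each term: 1·(s + 4)/((s + 4)^2 + 16) ↔ e^(-4t)cos(4t); 5·4/((s + 4)^2 + 16) ↔ 5e^(-4t)sin(4t).

5*exp(-4*t)*sin(4*t) + exp(-4*t)*cos(4*t)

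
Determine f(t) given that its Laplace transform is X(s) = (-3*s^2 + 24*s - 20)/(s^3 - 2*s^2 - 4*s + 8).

Factor the denominator: s^3 - 2*s^2 - 4*s + 8 = (s - 2)^2*(s + 2).
Partial fraction decomposition gives [2/(s - 2)] + [4/(s - 2)^2] + [-5/(s + 2)].
Invert each term: 2/(s - 2) ↔ 2e^(2t); 4/(s - 2)^2 ↔ 4t·e^(2t); -5/(s + 2) ↔ -5e^(-2t).

f(t) = 4*t*exp(2*t) + 2*exp(2*t) - 5*exp(-2*t)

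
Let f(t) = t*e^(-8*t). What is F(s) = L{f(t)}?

F(s) = (s + 8)^(-2)

L{e^(-8t)} = 1/(s + 8).
Then apply L{t·g(t)} = -d/ds[G(s)] with G(s) = 1/(s + 8):
differentiating 1 time and applying the sign gives (s + 8)^(-2).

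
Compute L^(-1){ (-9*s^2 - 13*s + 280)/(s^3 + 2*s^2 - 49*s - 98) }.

-2*exp(7*t) - 6*exp(-2*t) - exp(-7*t)

Factor the denominator: s^3 + 2*s^2 - 49*s - 98 = (s - 7)*(s + 2)*(s + 7).
Partial fraction decomposition gives [-6/(s + 2)] + [-2/(s - 7)] + [-1/(s + 7)].
Invert each term: -6/(s + 2) ↔ -6e^(-2t); -2/(s - 7) ↔ -2e^(7t); -1/(s + 7) ↔ -e^(-7t).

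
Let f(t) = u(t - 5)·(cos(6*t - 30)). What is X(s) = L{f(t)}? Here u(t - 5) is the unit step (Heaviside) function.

By the second shifting theorem, L{u(t - c)·g(t - c)} = e^(-cs)·G(s) with c = 5 and G(s) = L{g(t)}.
L{cos(6t)} = s/(s^2 + 36).

X(s) = s*exp(-5*s)/(s^2 + 36)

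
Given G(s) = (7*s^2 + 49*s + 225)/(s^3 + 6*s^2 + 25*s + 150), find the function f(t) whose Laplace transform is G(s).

Factor the denominator: s^3 + 6*s^2 + 25*s + 150 = (s + 6)*(s^2 + 25).
Partial fraction decomposition gives [3/(s + 6)] + [4*s/(s^2 + 25)] + [25/(s^2 + 25)].
Invert each term: 3/(s + 6) ↔ 3e^(-6t); 4·s/(s^2 + 25) ↔ 4cos(5t); 5·5/(s^2 + 25) ↔ 5sin(5t).

f(t) = 5*sin(5*t) + 4*cos(5*t) + 3*exp(-6*t)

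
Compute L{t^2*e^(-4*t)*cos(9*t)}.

L{cos(9t)} = s/(s^2 + 81).
Multiplying by e^(-4t) shifts s → s + 4, so L{e^(-4*t)*cos(9*t)} = (s + 4)/((s + 4)^2 + 81).
Then apply L{t^2·g(t)} = (-1)^2 d^2/ds^2[H(s)] with H(s) = (s + 4)/((s + 4)^2 + 81):
differentiating 2 times and applying the sign gives 2*(s + 4)*(s^2 + 8*s - 227)/(s^2 + 8*s + 97)^3.

2*(s + 4)*(s^2 + 8*s - 227)/(s^2 + 8*s + 97)^3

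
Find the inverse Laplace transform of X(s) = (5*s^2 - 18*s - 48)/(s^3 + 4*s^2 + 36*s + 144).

-5*sin(6*t) + 3*cos(6*t) + 2*exp(-4*t)

Factor the denominator: s^3 + 4*s^2 + 36*s + 144 = (s + 4)*(s^2 + 36).
Partial fraction decomposition gives [2/(s + 4)] + [3*s/(s^2 + 36)] + [-30/(s^2 + 36)].
Invert each term: 2/(s + 4) ↔ 2e^(-4t); 3·s/(s^2 + 36) ↔ 3cos(6t); -5·6/(s^2 + 36) ↔ -5sin(6t).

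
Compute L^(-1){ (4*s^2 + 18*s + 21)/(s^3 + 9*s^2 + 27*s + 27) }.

3*t^2*exp(-3*t)/2 - 6*t*exp(-3*t) + 4*exp(-3*t)

Factor the denominator: s^3 + 9*s^2 + 27*s + 27 = (s + 3)^3.
Partial fraction decomposition gives [4/(s + 3)] + [-6/(s + 3)^2] + [3/(s + 3)^3].
Invert each term: 4/(s + 3) ↔ 4e^(-3t); -6/(s + 3)^2 ↔ -6t·e^(-3t); 3/(s + 3)^3 ↔ (3/2)t^2·e^(-3t).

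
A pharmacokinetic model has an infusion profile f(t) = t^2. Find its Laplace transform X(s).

X(s) = 2/s^3

L{t^2} = 2!/s^3 = 2/s^3.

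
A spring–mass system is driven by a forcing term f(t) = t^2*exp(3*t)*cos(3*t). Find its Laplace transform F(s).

F(s) = 2*(s - 3)*(s^2 - 6*s - 18)/(s^2 - 6*s + 18)^3

L{cos(3t)} = s/(s^2 + 9).
Multiplying by e^(3t) shifts s → s - 3, so L{exp(3*t)*cos(3*t)} = (s - 3)/((s - 3)^2 + 9).
Then apply L{t^2·g(t)} = (-1)^2 d^2/ds^2[G(s)] with G(s) = (s - 3)/((s - 3)^2 + 9):
differentiating 2 times and applying the sign gives 2*(s - 3)*(s^2 - 6*s - 18)/(s^2 - 6*s + 18)^3.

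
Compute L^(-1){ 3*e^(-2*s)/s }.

Heaviside(t - 2)*(3)

The factor e^(-2s) signals a time shift by c = 2 (second shifting theorem).
L{3} = 3/s, so L^-1{3/s} = 3.
Hence the inverse is u(t - 2) times that function evaluated at t - 2.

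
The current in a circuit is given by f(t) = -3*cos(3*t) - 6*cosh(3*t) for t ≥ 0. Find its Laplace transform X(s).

The transform is linear, so treat each term independently.
(-3)·[L{cos(3t)} = s/(s^2 + 9)]; (-6)·[L{cosh(3t)} = s/(s^2 - 9)].

X(s) = -3*s/(s^2 + 9) - 6*s/(s^2 - 9)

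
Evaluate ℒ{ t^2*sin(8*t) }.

L{sin(8t)} = 8/(s^2 + 64).
Then apply L{t^2·g(t)} = (-1)^2 d^2/ds^2[H(s)] with H(s) = 8/(s^2 + 64):
differentiating 2 times and applying the sign gives 16*(3*s^2 - 64)/(s^2 + 64)^3.

16*(3*s^2 - 64)/(s^2 + 64)^3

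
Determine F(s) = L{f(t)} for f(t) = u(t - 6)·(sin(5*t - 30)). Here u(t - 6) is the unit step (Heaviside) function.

F(s) = 5*exp(-6*s)/(s^2 + 25)

By the second shifting theorem, L{u(t - c)·g(t - c)} = e^(-cs)·G(s) with c = 6 and G(s) = L{g(t)}.
L{sin(5t)} = 5/(s^2 + 25).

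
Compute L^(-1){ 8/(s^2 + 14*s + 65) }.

Rewrite the denominator: s^2 + 14*s + 65 = (s + 7)^2 + 16.
The form in (s + 7) signals a first-shifting-theorem factor e^(-7t).
Since L{sin(4t)} = 4/(s^2 + 16), the inverse is exp(-7*t)*sin(4*t), scaled by 2.

2*exp(-7*t)*sin(4*t)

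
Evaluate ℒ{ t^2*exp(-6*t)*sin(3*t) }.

18*(s^2 + 12*s + 33)/(s^2 + 12*s + 45)^3

L{sin(3t)} = 3/(s^2 + 9).
Multiplying by e^(-6t) shifts s → s + 6, so L{exp(-6*t)*sin(3*t)} = 3/((s + 6)^2 + 9).
Then apply L{t^2·g(t)} = (-1)^2 d^2/ds^2[G(s)] with G(s) = 3/((s + 6)^2 + 9):
differentiating 2 times and applying the sign gives 18*(s^2 + 12*s + 33)/(s^2 + 12*s + 45)^3.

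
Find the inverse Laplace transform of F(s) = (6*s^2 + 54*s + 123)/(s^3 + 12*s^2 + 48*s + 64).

Factor the denominator: s^3 + 12*s^2 + 48*s + 64 = (s + 4)^3.
Partial fraction decomposition gives [6/(s + 4)] + [6/(s + 4)^2] + [3/(s + 4)^3].
Invert each term: 6/(s + 4) ↔ 6e^(-4t); 6/(s + 4)^2 ↔ 6t·e^(-4t); 3/(s + 4)^3 ↔ (3/2)t^2·e^(-4t).

3*t^2*exp(-4*t)/2 + 6*t*exp(-4*t) + 6*exp(-4*t)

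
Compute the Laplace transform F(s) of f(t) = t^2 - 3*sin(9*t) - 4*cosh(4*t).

F(s) = -4*s/(s^2 - 16) - 27/(s^2 + 81) + 2/s^3

By linearity of the Laplace transform, transform each term separately.
(-4)·[L{cosh(4t)} = s/(s^2 - 16)]; L{t^2} = 2!/s^3 = 2/s^3; (-3)·[L{sin(9t)} = 9/(s^2 + 81)].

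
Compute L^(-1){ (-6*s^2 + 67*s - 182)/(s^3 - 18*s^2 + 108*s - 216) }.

2*t^2*exp(6*t) - 5*t*exp(6*t) - 6*exp(6*t)

Factor the denominator: s^3 - 18*s^2 + 108*s - 216 = (s - 6)^3.
Partial fraction decomposition gives [-6/(s - 6)] + [-5/(s - 6)^2] + [4/(s - 6)^3].
Invert each term: -6/(s - 6) ↔ -6e^(6t); -5/(s - 6)^2 ↔ -5t·e^(6t); 4/(s - 6)^3 ↔ (2)t^2·e^(6t).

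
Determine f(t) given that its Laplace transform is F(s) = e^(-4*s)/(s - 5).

f(t) = Heaviside(t - 4)*(exp(5*t - 20))

The factor e^(-4s) signals a time shift by c = 4 (second shifting theorem).
L{e^(5t)} = 1/(s - 5), so L^-1{1/(s - 5)} = e^(5*t).
Hence the inverse is u(t - 4) times that function evaluated at t - 4.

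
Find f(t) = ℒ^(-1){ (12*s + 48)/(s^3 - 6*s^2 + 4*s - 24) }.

f(t) = 3*exp(6*t) - 3*sin(2*t) - 3*cos(2*t)

Factor the denominator: s^3 - 6*s^2 + 4*s - 24 = (s - 6)*(s^2 + 4).
Partial fraction decomposition gives [3/(s - 6)] + [-3*s/(s^2 + 4)] + [-6/(s^2 + 4)].
Invert each term: 3/(s - 6) ↔ 3e^(6t); -3·s/(s^2 + 4) ↔ -3cos(2t); -3·2/(s^2 + 4) ↔ -3sin(2t).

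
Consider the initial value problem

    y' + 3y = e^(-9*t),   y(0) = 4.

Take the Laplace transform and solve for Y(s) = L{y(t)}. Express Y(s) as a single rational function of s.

Laplace-transform each side.
With L{y'} = sY - y(0) = sY - 4: the LHS transforms to (s + 3)Y - (4).
The right side is L{e^(-9*t)} = 1/(s + 9).
So (s + 3)Y = 1/(s + 9) + (4).
Divide through and combine into a single rational function.

Y(s) = (4*s + 37)/(s^2 + 12*s + 27)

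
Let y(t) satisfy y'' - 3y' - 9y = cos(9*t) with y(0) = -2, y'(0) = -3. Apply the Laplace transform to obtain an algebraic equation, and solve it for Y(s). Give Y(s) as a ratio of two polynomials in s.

Y(s) = (-2*s^3 + 3*s^2 - 161*s + 243)/(s^4 - 3*s^3 + 72*s^2 - 243*s - 729)

Take the Laplace transform of both sides.
The derivative rules (L{y''} = s^2 Y - s·y(0) - y'(0) and L{y'} = sY - y(0), with y(0) = -2, y'(0) = -3) turn the left side into (s^2 - 3*s - 9)Y - (-2*s + 3).
The right side is L{cos(9*t)} = s/(s^2 + 81).
So (s^2 - 3*s - 9)Y = s/(s^2 + 81) + (-2*s + 3).
Isolate Y and clear denominators.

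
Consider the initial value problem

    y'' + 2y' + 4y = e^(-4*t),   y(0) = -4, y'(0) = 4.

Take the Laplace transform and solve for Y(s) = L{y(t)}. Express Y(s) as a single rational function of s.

Y(s) = (-4*s^2 - 20*s - 15)/(s^3 + 6*s^2 + 12*s + 16)

Transform both sides with L{·}.
Using L{y''} = s^2 Y - s·y(0) - y'(0) and L{y'} = sY - y(0), with y(0) = -4, y'(0) = 4, the left side becomes (s^2 + 2*s + 4)Y - (-4*s - 4).
The right side is L{e^(-4*t)} = 1/(s + 4).
So (s^2 + 2*s + 4)Y = 1/(s + 4) + (-4*s - 4).
Divide through and combine into a single rational function.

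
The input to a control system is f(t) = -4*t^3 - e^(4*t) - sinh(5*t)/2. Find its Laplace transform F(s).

The transform is linear, so treat each term independently.
(-1)·[L{e^(4t)} = 1/(s - 4)]; (-1/2)·[L{sinh(5t)} = 5/(s^2 - 25)]; (-4)·[L{t^3} = 3!/s^4 = 6/s^4].

F(s) = -5/(2*(s^2 - 25)) - 1/(s - 4) - 24/s^4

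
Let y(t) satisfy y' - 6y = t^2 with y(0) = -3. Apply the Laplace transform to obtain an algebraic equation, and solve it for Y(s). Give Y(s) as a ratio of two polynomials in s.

Y(s) = (-3*s^3 + 2)/(s^4 - 6*s^3)

Take the Laplace transform of both sides.
With L{y'} = sY - y(0) = sY - (-3): the LHS transforms to (s - 6)Y - (-3).
The right side is L{t^2} = 2/s^3.
So (s - 6)Y = 2/s^3 + (-3).
Divide through and combine into a single rational function.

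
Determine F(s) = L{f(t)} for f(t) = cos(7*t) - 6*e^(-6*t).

The transform is linear, so treat each term independently.
(-6)·[L{e^(-6t)} = 1/(s + 6)]; L{cos(7t)} = s/(s^2 + 49).

F(s) = s/(s^2 + 49) - 6/(s + 6)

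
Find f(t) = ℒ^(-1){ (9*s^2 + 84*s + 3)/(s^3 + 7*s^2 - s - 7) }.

f(t) = 6*exp(t) + 6*exp(-t) - 3*exp(-7*t)

Factor the denominator: s^3 + 7*s^2 - s - 7 = (s - 1)*(s + 1)*(s + 7).
Partial fraction decomposition gives [6/(s + 1)] + [-3/(s + 7)] + [6/(s - 1)].
Invert each term: 6/(s + 1) ↔ 6e^(-t); -3/(s + 7) ↔ -3e^(-7t); 6/(s - 1) ↔ 6e^(t).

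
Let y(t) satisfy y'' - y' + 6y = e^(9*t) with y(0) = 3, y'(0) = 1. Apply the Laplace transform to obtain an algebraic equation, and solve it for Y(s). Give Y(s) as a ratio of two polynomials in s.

Take the Laplace transform of both sides.
Using L{y''} = s^2 Y - s·y(0) - y'(0) and L{y'} = sY - y(0), with y(0) = 3, y'(0) = 1, the left side becomes (s^2 - s + 6)Y - (3*s - 2).
The right side is L{e^(9*t)} = 1/(s - 9).
So (s^2 - s + 6)Y = 1/(s - 9) + (3*s - 2).
Isolate Y and clear denominators.

Y(s) = (3*s^2 - 29*s + 19)/(s^3 - 10*s^2 + 15*s - 54)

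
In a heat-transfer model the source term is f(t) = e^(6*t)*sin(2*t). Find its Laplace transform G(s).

G(s) = 2/((s - 6)^2 + 4)

L{sin(2t)} = 2/(s^2 + 4).
By the first shifting theorem, multiplying by e^(6t) replaces s with s - 6.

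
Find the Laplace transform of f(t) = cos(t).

L{cos(t)} = s/(s^2 + 1).

s/(s^2 + 1)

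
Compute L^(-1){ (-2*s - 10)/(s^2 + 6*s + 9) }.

Factor the denominator: s^2 + 6*s + 9 = (s + 3)^2.
Partial fraction decomposition gives [-2/(s + 3)] + [-4/(s + 3)^2].
Invert each term: -2/(s + 3) ↔ -2e^(-3t); -4/(s + 3)^2 ↔ -4t·e^(-3t).

-4*t*exp(-3*t) - 2*exp(-3*t)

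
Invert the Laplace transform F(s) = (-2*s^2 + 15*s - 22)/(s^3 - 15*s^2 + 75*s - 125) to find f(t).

Factor the denominator: s^3 - 15*s^2 + 75*s - 125 = (s - 5)^3.
Partial fraction decomposition gives [-2/(s - 5)] + [-5/(s - 5)^2] + [3/(s - 5)^3].
Invert each term: -2/(s - 5) ↔ -2e^(5t); -5/(s - 5)^2 ↔ -5t·e^(5t); 3/(s - 5)^3 ↔ (3/2)t^2·e^(5t).

f(t) = 3*t^2*exp(5*t)/2 - 5*t*exp(5*t) - 2*exp(5*t)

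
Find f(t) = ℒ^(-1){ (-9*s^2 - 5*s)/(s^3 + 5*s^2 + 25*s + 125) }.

f(t) = 4*sin(5*t) - 5*cos(5*t) - 4*exp(-5*t)

Factor the denominator: s^3 + 5*s^2 + 25*s + 125 = (s + 5)*(s^2 + 25).
Partial fraction decomposition gives [-4/(s + 5)] + [-5*s/(s^2 + 25)] + [20/(s^2 + 25)].
Invert each term: -4/(s + 5) ↔ -4e^(-5t); -5·s/(s^2 + 25) ↔ -5cos(5t); 4·5/(s^2 + 25) ↔ 4sin(5t).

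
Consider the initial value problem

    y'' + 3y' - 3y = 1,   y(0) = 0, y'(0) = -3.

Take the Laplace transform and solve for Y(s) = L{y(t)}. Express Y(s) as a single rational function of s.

Transform both sides with L{·}.
Using L{y''} = s^2 Y - s·y(0) - y'(0) and L{y'} = sY - y(0), with y(0) = 0, y'(0) = -3, the left side becomes (s^2 + 3*s - 3)Y - (-3).
The right side is L{1} = 1/s.
So (s^2 + 3*s - 3)Y = 1/s + (-3).
Isolate Y and clear denominators.

Y(s) = (-3*s + 1)/(s^3 + 3*s^2 - 3*s)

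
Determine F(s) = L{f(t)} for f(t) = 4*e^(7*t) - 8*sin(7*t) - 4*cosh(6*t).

By linearity of the Laplace transform, transform each term separately.
(4)·[L{e^(7t)} = 1/(s - 7)]; (-8)·[L{sin(7t)} = 7/(s^2 + 49)]; (-4)·[L{cosh(6t)} = s/(s^2 - 36)].

F(s) = -4*s/(s^2 - 36) - 56/(s^2 + 49) + 4/(s - 7)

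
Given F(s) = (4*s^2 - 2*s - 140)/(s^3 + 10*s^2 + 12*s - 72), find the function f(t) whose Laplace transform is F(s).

f(t) = -2*t*exp(-6*t) - 2*exp(2*t) + 6*exp(-6*t)

Factor the denominator: s^3 + 10*s^2 + 12*s - 72 = (s - 2)*(s + 6)^2.
Partial fraction decomposition gives [6/(s + 6)] + [-2/(s + 6)^2] + [-2/(s - 2)].
Invert each term: 6/(s + 6) ↔ 6e^(-6t); -2/(s + 6)^2 ↔ -2t·e^(-6t); -2/(s - 2) ↔ -2e^(2t).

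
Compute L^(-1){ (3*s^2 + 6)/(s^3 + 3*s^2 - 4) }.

-6*t*exp(-2*t) + exp(t) + 2*exp(-2*t)

Factor the denominator: s^3 + 3*s^2 - 4 = (s - 1)*(s + 2)^2.
Partial fraction decomposition gives [2/(s + 2)] + [-6/(s + 2)^2] + [1/(s - 1)].
Invert each term: 2/(s + 2) ↔ 2e^(-2t); -6/(s + 2)^2 ↔ -6t·e^(-2t); 1/(s - 1) ↔ e^(t).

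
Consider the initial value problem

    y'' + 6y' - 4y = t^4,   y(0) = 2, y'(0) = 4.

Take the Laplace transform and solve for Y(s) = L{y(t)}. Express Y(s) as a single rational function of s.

Take the Laplace transform of both sides.
With L{y''} = s^2 Y - s·y(0) - y'(0) and L{y'} = sY - y(0), with y(0) = 2, y'(0) = 4: the LHS transforms to (s^2 + 6*s - 4)Y - (2*s + 16).
The right side is L{t^4} = 24/s^5.
So (s^2 + 6*s - 4)Y = 24/s^5 + (2*s + 16).
Isolate Y and clear denominators.

Y(s) = (2*s^6 + 16*s^5 + 24)/(s^7 + 6*s^6 - 4*s^5)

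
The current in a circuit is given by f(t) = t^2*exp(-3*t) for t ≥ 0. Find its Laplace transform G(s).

G(s) = 2/(s + 3)^3

L{e^(-3t)} = 1/(s + 3).
Then apply L{t^2·g(t)} = (-1)^2 d^2/ds^2[H(s)] with H(s) = 1/(s + 3):
differentiating 2 times and applying the sign gives 2/(s + 3)^3.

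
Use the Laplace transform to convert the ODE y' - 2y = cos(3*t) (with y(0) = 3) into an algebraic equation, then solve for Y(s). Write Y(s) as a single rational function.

Laplace-transform each side.
Using L{y'} = sY - y(0) = sY - 3, the left side becomes (s - 2)Y - (3).
The right side is L{cos(3*t)} = s/(s^2 + 9).
So (s - 2)Y = s/(s^2 + 9) + (3).
Divide through and combine into a single rational function.

Y(s) = (3*s^2 + s + 27)/(s^3 - 2*s^2 + 9*s - 18)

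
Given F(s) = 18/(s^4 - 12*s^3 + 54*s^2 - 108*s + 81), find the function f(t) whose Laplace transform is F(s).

f(t) = 3*t^3*exp(3*t)

Rewrite the denominator: s^4 - 12*s^3 + 54*s^2 - 108*s + 81 = (s - 3)^4.
The form in (s - 3) signals a first-shifting-theorem factor e^(3t).
Since L{t^3} = 3!/s^4 = 6/s^4, the inverse is t^3*e^(3*t), scaled by 3.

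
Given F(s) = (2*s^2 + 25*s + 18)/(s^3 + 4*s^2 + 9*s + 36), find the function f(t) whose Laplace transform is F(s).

Factor the denominator: s^3 + 4*s^2 + 9*s + 36 = (s + 4)*(s^2 + 9).
Partial fraction decomposition gives [-2/(s + 4)] + [4*s/(s^2 + 9)] + [9/(s^2 + 9)].
Invert each term: -2/(s + 4) ↔ -2e^(-4t); 4·s/(s^2 + 9) ↔ 4cos(3t); 3·3/(s^2 + 9) ↔ 3sin(3t).

f(t) = 3*sin(3*t) + 4*cos(3*t) - 2*exp(-4*t)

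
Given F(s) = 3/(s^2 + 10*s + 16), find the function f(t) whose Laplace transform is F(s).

f(t) = exp(-5*t)*sinh(3*t)

Rewrite the denominator: s^2 + 10*s + 16 = (s + 5)^2 - 9.
The form in (s + 5) signals a first-shifting-theorem factor e^(-5t).
Since L{sinh(3t)} = 3/(s^2 - 9), the inverse is e^(-5*t)*sinh(3*t).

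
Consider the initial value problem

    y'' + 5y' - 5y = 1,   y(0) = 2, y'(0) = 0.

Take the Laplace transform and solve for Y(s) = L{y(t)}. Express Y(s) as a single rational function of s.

Apply the Laplace transform to the equation.
The derivative rules (L{y''} = s^2 Y - s·y(0) - y'(0) and L{y'} = sY - y(0), with y(0) = 2, y'(0) = 0) turn the left side into (s^2 + 5*s - 5)Y - (2*s + 10).
The right side is L{1} = 1/s.
So (s^2 + 5*s - 5)Y = 1/s + (2*s + 10).
Divide through and combine into a single rational function.

Y(s) = (2*s^2 + 10*s + 1)/(s^3 + 5*s^2 - 5*s)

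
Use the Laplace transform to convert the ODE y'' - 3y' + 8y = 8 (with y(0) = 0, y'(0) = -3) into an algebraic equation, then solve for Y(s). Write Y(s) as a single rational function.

Take the Laplace transform of both sides.
With L{y''} = s^2 Y - s·y(0) - y'(0) and L{y'} = sY - y(0), with y(0) = 0, y'(0) = -3: the LHS transforms to (s^2 - 3*s + 8)Y - (-3).
The right side is L{8} = 8/s.
So (s^2 - 3*s + 8)Y = 8/s + (-3).
Isolate Y and clear denominators.

Y(s) = (-3*s + 8)/(s^3 - 3*s^2 + 8*s)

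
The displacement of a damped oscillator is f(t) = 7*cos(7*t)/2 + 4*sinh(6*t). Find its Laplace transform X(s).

The transform is linear, so treat each term independently.
(7/2)·[L{cos(7t)} = s/(s^2 + 49)]; (4)·[L{sinh(6t)} = 6/(s^2 - 36)].

X(s) = 7*s/(2*(s^2 + 49)) + 24/(s^2 - 36)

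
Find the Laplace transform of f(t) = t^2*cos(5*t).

L{cos(5t)} = s/(s^2 + 25).
Then apply L{t^2·g(t)} = (-1)^2 d^2/ds^2[G(s)] with G(s) = s/(s^2 + 25):
differentiating 2 times and applying the sign gives 2*s*(s^2 - 75)/(s^2 + 25)^3.

2*s*(s^2 - 75)/(s^2 + 25)^3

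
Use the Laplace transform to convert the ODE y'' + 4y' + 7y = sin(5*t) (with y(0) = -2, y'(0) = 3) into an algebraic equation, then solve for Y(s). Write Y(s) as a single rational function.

Y(s) = (-2*s^3 - 5*s^2 - 50*s - 120)/(s^4 + 4*s^3 + 32*s^2 + 100*s + 175)

Laplace-transform each side.
With L{y''} = s^2 Y - s·y(0) - y'(0) and L{y'} = sY - y(0), with y(0) = -2, y'(0) = 3: the LHS transforms to (s^2 + 4*s + 7)Y - (-2*s - 5).
The right side is L{sin(5*t)} = 5/(s^2 + 25).
So (s^2 + 4*s + 7)Y = 5/(s^2 + 25) + (-2*s - 5).
Solve for Y(s) and write it as one ratio of polynomials.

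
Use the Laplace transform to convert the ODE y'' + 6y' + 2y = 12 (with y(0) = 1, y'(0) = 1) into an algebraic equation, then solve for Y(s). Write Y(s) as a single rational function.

Laplace-transform each side.
With L{y''} = s^2 Y - s·y(0) - y'(0) and L{y'} = sY - y(0), with y(0) = 1, y'(0) = 1: the LHS transforms to (s^2 + 6*s + 2)Y - (s + 7).
The right side is L{12} = 12/s.
So (s^2 + 6*s + 2)Y = 12/s + (s + 7).
Isolate Y and clear denominators.

Y(s) = (s^2 + 7*s + 12)/(s^3 + 6*s^2 + 2*s)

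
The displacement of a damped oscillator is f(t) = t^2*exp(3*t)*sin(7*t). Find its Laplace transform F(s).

F(s) = 14*(3*s^2 - 18*s - 22)/(s^2 - 6*s + 58)^3

L{sin(7t)} = 7/(s^2 + 49).
Multiplying by e^(3t) shifts s → s - 3, so L{exp(3*t)*sin(7*t)} = 7/((s - 3)^2 + 49).
Then apply L{t^2·g(t)} = (-1)^2 d^2/ds^2[G(s)] with G(s) = 7/((s - 3)^2 + 49):
differentiating 2 times and applying the sign gives 14*(3*s^2 - 18*s - 22)/(s^2 - 6*s + 58)^3.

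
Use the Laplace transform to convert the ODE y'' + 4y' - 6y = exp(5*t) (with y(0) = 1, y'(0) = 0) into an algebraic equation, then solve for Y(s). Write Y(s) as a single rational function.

Y(s) = (s^2 - s - 19)/(s^3 - s^2 - 26*s + 30)

Apply the Laplace transform to the equation.
With L{y''} = s^2 Y - s·y(0) - y'(0) and L{y'} = sY - y(0), with y(0) = 1, y'(0) = 0: the LHS transforms to (s^2 + 4*s - 6)Y - (s + 4).
The right side is L{exp(5*t)} = 1/(s - 5).
So (s^2 + 4*s - 6)Y = 1/(s - 5) + (s + 4).
Isolate Y and clear denominators.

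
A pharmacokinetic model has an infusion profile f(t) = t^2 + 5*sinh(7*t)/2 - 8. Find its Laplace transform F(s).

F(s) = 35/(2*(s^2 - 49)) - 8/s + 2/s^3

By linearity of the Laplace transform, transform each term separately.
(5/2)·[L{sinh(7t)} = 7/(s^2 - 49)]; L{t^2} = 2!/s^3 = 2/s^3; L{-8} = -8/s.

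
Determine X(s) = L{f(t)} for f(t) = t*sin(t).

L{sin(t)} = 1/(s^2 + 1).
Then apply L{t·g(t)} = -d/ds[G(s)] with G(s) = 1/(s^2 + 1):
differentiating 1 time and applying the sign gives 2*s/(s^2 + 1)^2.

X(s) = 2*s/(s^2 + 1)^2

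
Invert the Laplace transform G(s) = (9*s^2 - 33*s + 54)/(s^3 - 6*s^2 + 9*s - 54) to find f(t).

Factor the denominator: s^3 - 6*s^2 + 9*s - 54 = (s - 6)*(s^2 + 9).
Partial fraction decomposition gives [4/(s - 6)] + [5*s/(s^2 + 9)] + [-3/(s^2 + 9)].
Invert each term: 4/(s - 6) ↔ 4e^(6t); 5·s/(s^2 + 9) ↔ 5cos(3t); -1·3/(s^2 + 9) ↔ -sin(3t).

f(t) = 4*exp(6*t) - sin(3*t) + 5*cos(3*t)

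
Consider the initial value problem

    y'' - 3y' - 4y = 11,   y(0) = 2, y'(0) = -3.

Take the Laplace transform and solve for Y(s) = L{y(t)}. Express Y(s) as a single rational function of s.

Y(s) = (2*s^2 - 9*s + 11)/(s^3 - 3*s^2 - 4*s)

Take the Laplace transform of both sides.
The derivative rules (L{y''} = s^2 Y - s·y(0) - y'(0) and L{y'} = sY - y(0), with y(0) = 2, y'(0) = -3) turn the left side into (s^2 - 3*s - 4)Y - (2*s - 9).
The right side is L{11} = 11/s.
So (s^2 - 3*s - 4)Y = 11/s + (2*s - 9).
Solve for Y(s) and write it as one ratio of polynomials.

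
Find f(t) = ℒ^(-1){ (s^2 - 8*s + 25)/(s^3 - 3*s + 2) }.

f(t) = 6*t*exp(t) - 4*exp(t) + 5*exp(-2*t)

Factor the denominator: s^3 - 3*s + 2 = (s - 1)^2*(s + 2).
Partial fraction decomposition gives [-4/(s - 1)] + [6/(s - 1)^2] + [5/(s + 2)].
Invert each term: -4/(s - 1) ↔ -4e^(t); 6/(s - 1)^2 ↔ 6t·e^(t); 5/(s + 2) ↔ 5e^(-2t).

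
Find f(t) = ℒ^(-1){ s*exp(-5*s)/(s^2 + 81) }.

f(t) = Heaviside(t - 5)*(cos(9*t - 45))

The factor e^(-5s) signals a time shift by c = 5 (second shifting theorem).
L{cos(9t)} = s/(s^2 + 81), so L^-1{s/(s^2 + 81)} = cos(9*t).
Hence the inverse is u(t - 5) times that function evaluated at t - 5.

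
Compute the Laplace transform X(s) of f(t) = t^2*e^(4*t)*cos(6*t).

X(s) = 2*(s - 4)*(s^2 - 8*s - 92)/(s^2 - 8*s + 52)^3

L{cos(6t)} = s/(s^2 + 36).
Multiplying by e^(4t) shifts s → s - 4, so L{e^(4*t)*cos(6*t)} = (s - 4)/((s - 4)^2 + 36).
Then apply L{t^2·g(t)} = (-1)^2 d^2/ds^2[G(s)] with G(s) = (s - 4)/((s - 4)^2 + 36):
differentiating 2 times and applying the sign gives 2*(s - 4)*(s^2 - 8*s - 92)/(s^2 - 8*s + 52)^3.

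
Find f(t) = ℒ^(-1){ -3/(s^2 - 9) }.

Since L{sinh(3t)} = 3/(s^2 - 9), the inverse is sinh(3*t), scaled by -1.

f(t) = -sinh(3*t)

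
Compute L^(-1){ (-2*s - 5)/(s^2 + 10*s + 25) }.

Factor the denominator: s^2 + 10*s + 25 = (s + 5)^2.
Partial fraction decomposition gives [-2/(s + 5)] + [5/(s + 5)^2].
Invert each term: -2/(s + 5) ↔ -2e^(-5t); 5/(s + 5)^2 ↔ 5t·e^(-5t).

5*t*exp(-5*t) - 2*exp(-5*t)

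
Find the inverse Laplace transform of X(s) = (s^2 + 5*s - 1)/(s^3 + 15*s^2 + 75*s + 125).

-t^2*exp(-5*t)/2 - 5*t*exp(-5*t) + exp(-5*t)

Factor the denominator: s^3 + 15*s^2 + 75*s + 125 = (s + 5)^3.
Partial fraction decomposition gives [1/(s + 5)] + [-5/(s + 5)^2] + [-1/(s + 5)^3].
Invert each term: 1/(s + 5) ↔ e^(-5t); -5/(s + 5)^2 ↔ -5t·e^(-5t); -1/(s + 5)^3 ↔ (-1/2)t^2·e^(-5t).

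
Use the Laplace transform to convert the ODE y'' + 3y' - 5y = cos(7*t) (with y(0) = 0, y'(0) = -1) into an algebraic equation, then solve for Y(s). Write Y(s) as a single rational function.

Laplace-transform each side.
The derivative rules (L{y''} = s^2 Y - s·y(0) - y'(0) and L{y'} = sY - y(0), with y(0) = 0, y'(0) = -1) turn the left side into (s^2 + 3*s - 5)Y - (-1).
The right side is L{cos(7*t)} = s/(s^2 + 49).
So (s^2 + 3*s - 5)Y = s/(s^2 + 49) + (-1).
Isolate Y and clear denominators.

Y(s) = (-s^2 + s - 49)/(s^4 + 3*s^3 + 44*s^2 + 147*s - 245)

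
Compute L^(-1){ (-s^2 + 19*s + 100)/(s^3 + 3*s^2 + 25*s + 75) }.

5*sin(5*t) - 2*cos(5*t) + exp(-3*t)

Factor the denominator: s^3 + 3*s^2 + 25*s + 75 = (s + 3)*(s^2 + 25).
Partial fraction decomposition gives [1/(s + 3)] + [-2*s/(s^2 + 25)] + [25/(s^2 + 25)].
Invert each term: 1/(s + 3) ↔ e^(-3t); -2·s/(s^2 + 25) ↔ -2cos(5t); 5·5/(s^2 + 25) ↔ 5sin(5t).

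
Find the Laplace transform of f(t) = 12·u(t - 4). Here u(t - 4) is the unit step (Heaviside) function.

12*exp(-4*s)/s

By the second shifting theorem, L{u(t - c)·g(t - c)} = e^(-cs)·H(s) with c = 4 and H(s) = L{g(t)}.
L{12} = 12/s.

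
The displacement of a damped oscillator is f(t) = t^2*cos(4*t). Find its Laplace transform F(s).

L{cos(4t)} = s/(s^2 + 16).
Then apply L{t^2·g(t)} = (-1)^2 d^2/ds^2[G(s)] with G(s) = s/(s^2 + 16):
differentiating 2 times and applying the sign gives 2*s*(s^2 - 48)/(s^2 + 16)^3.

F(s) = 2*s*(s^2 - 48)/(s^2 + 16)^3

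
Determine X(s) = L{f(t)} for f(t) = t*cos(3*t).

L{cos(3t)} = s/(s^2 + 9).
Then apply L{t·g(t)} = -d/ds[G(s)] with G(s) = s/(s^2 + 9):
differentiating 1 time and applying the sign gives (s - 3)*(s + 3)/(s^2 + 9)^2.

X(s) = (s - 3)*(s + 3)/(s^2 + 9)^2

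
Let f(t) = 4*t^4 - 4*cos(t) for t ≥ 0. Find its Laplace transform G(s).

Apply the Laplace transform termwise.
(-4)·[L{cos(t)} = s/(s^2 + 1)]; (4)·[L{t^4} = 4!/s^5 = 24/s^5].

G(s) = -4*s/(s^2 + 1) + 96/s^5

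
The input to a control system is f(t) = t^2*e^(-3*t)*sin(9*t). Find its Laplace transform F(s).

F(s) = 54*(s^2 + 6*s - 18)/(s^2 + 6*s + 90)^3

L{sin(9t)} = 9/(s^2 + 81).
Multiplying by e^(-3t) shifts s → s + 3, so L{e^(-3*t)*sin(9*t)} = 9/((s + 3)^2 + 81).
Then apply L{t^2·g(t)} = (-1)^2 d^2/ds^2[G(s)] with G(s) = 9/((s + 3)^2 + 81):
differentiating 2 times and applying the sign gives 54*(s^2 + 6*s - 18)/(s^2 + 6*s + 90)^3.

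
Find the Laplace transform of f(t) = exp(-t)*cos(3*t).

(s + 1)/((s + 1)^2 + 9)

L{cos(3t)} = s/(s^2 + 9).
By the first shifting theorem, multiplying by e^(-t) replaces s with s + 1.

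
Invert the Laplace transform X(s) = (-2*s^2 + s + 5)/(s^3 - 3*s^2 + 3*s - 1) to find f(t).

f(t) = 2*t^2*exp(t) - 3*t*exp(t) - 2*exp(t)

Factor the denominator: s^3 - 3*s^2 + 3*s - 1 = (s - 1)^3.
Partial fraction decomposition gives [-2/(s - 1)] + [-3/(s - 1)^2] + [4/(s - 1)^3].
Invert each term: -2/(s - 1) ↔ -2e^(t); -3/(s - 1)^2 ↔ -3t·e^(t); 4/(s - 1)^3 ↔ (2)t^2·e^(t).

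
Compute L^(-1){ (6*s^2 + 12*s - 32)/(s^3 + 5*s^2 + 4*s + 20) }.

-4*sin(2*t) + 4*cos(2*t) + 2*exp(-5*t)

Factor the denominator: s^3 + 5*s^2 + 4*s + 20 = (s + 5)*(s^2 + 4).
Partial fraction decomposition gives [2/(s + 5)] + [4*s/(s^2 + 4)] + [-8/(s^2 + 4)].
Invert each term: 2/(s + 5) ↔ 2e^(-5t); 4·s/(s^2 + 4) ↔ 4cos(2t); -4·2/(s^2 + 4) ↔ -4sin(2t).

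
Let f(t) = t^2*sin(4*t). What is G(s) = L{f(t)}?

L{sin(4t)} = 4/(s^2 + 16).
Then apply L{t^2·g(t)} = (-1)^2 d^2/ds^2[H(s)] with H(s) = 4/(s^2 + 16):
differentiating 2 times and applying the sign gives 8*(3*s^2 - 16)/(s^2 + 16)^3.

G(s) = 8*(3*s^2 - 16)/(s^2 + 16)^3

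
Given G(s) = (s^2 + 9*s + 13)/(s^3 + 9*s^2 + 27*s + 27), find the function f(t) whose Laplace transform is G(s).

f(t) = -5*t^2*exp(-3*t)/2 + 3*t*exp(-3*t) + exp(-3*t)

Factor the denominator: s^3 + 9*s^2 + 27*s + 27 = (s + 3)^3.
Partial fraction decomposition gives [1/(s + 3)] + [3/(s + 3)^2] + [-5/(s + 3)^3].
Invert each term: 1/(s + 3) ↔ e^(-3t); 3/(s + 3)^2 ↔ 3t·e^(-3t); -5/(s + 3)^3 ↔ (-5/2)t^2·e^(-3t).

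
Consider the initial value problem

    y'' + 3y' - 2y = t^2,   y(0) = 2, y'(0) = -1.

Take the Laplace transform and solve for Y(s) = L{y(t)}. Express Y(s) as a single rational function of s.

Y(s) = (2*s^4 + 5*s^3 + 2)/(s^5 + 3*s^4 - 2*s^3)

Transform both sides with L{·}.
Using L{y''} = s^2 Y - s·y(0) - y'(0) and L{y'} = sY - y(0), with y(0) = 2, y'(0) = -1, the left side becomes (s^2 + 3*s - 2)Y - (2*s + 5).
The right side is L{t^2} = 2/s^3.
So (s^2 + 3*s - 2)Y = 2/s^3 + (2*s + 5).
Divide through and combine into a single rational function.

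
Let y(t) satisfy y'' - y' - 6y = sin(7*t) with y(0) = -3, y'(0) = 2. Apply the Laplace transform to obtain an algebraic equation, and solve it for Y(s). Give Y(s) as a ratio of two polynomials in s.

Y(s) = (-3*s^3 + 5*s^2 - 147*s + 252)/(s^4 - s^3 + 43*s^2 - 49*s - 294)

Apply the Laplace transform to the equation.
Using L{y''} = s^2 Y - s·y(0) - y'(0) and L{y'} = sY - y(0), with y(0) = -3, y'(0) = 2, the left side becomes (s^2 - s - 6)Y - (-3*s + 5).
The right side is L{sin(7*t)} = 7/(s^2 + 49).
So (s^2 - s - 6)Y = 7/(s^2 + 49) + (-3*s + 5).
Divide through and combine into a single rational function.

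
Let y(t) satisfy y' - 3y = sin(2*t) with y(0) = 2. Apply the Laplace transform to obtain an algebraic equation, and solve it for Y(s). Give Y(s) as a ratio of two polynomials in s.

Y(s) = (2*s^2 + 10)/(s^3 - 3*s^2 + 4*s - 12)

Laplace-transform each side.
With L{y'} = sY - y(0) = sY - 2: the LHS transforms to (s - 3)Y - (2).
The right side is L{sin(2*t)} = 2/(s^2 + 4).
So (s - 3)Y = 2/(s^2 + 4) + (2).
Divide through and combine into a single rational function.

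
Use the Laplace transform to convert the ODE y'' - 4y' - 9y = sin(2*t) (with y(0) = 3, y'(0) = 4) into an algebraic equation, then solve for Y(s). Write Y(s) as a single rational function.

Y(s) = (3*s^3 - 8*s^2 + 12*s - 30)/(s^4 - 4*s^3 - 5*s^2 - 16*s - 36)

Apply the Laplace transform to the equation.
Using L{y''} = s^2 Y - s·y(0) - y'(0) and L{y'} = sY - y(0), with y(0) = 3, y'(0) = 4, the left side becomes (s^2 - 4*s - 9)Y - (3*s - 8).
The right side is L{sin(2*t)} = 2/(s^2 + 4).
So (s^2 - 4*s - 9)Y = 2/(s^2 + 4) + (3*s - 8).
Isolate Y and clear denominators.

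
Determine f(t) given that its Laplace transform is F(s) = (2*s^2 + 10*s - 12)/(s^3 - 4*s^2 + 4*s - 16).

Factor the denominator: s^3 - 4*s^2 + 4*s - 16 = (s - 4)*(s^2 + 4).
Partial fraction decomposition gives [3/(s - 4)] + [-s/(s^2 + 4)] + [6/(s^2 + 4)].
Invert each term: 3/(s - 4) ↔ 3e^(4t); -1·s/(s^2 + 4) ↔ -cos(2t); 3·2/(s^2 + 4) ↔ 3sin(2t).

f(t) = 3*exp(4*t) + 3*sin(2*t) - cos(2*t)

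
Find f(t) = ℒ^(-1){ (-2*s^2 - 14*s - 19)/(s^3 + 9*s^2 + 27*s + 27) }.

Factor the denominator: s^3 + 9*s^2 + 27*s + 27 = (s + 3)^3.
Partial fraction decomposition gives [-2/(s + 3)] + [-2/(s + 3)^2] + [5/(s + 3)^3].
Invert each term: -2/(s + 3) ↔ -2e^(-3t); -2/(s + 3)^2 ↔ -2t·e^(-3t); 5/(s + 3)^3 ↔ (5/2)t^2·e^(-3t).

f(t) = 5*t^2*exp(-3*t)/2 - 2*t*exp(-3*t) - 2*exp(-3*t)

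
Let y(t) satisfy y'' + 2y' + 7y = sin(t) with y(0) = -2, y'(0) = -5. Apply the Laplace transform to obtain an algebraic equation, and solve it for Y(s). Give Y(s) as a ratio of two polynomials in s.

Take the Laplace transform of both sides.
Using L{y''} = s^2 Y - s·y(0) - y'(0) and L{y'} = sY - y(0), with y(0) = -2, y'(0) = -5, the left side becomes (s^2 + 2*s + 7)Y - (-2*s - 9).
The right side is L{sin(t)} = 1/(s^2 + 1).
So (s^2 + 2*s + 7)Y = 1/(s^2 + 1) + (-2*s - 9).
Divide through and combine into a single rational function.

Y(s) = (-2*s^3 - 9*s^2 - 2*s - 8)/(s^4 + 2*s^3 + 8*s^2 + 2*s + 7)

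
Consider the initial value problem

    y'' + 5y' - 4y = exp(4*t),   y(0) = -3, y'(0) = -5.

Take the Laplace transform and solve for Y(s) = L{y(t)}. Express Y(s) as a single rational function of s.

Y(s) = (-3*s^2 - 8*s + 81)/(s^3 + s^2 - 24*s + 16)

Take the Laplace transform of both sides.
With L{y''} = s^2 Y - s·y(0) - y'(0) and L{y'} = sY - y(0), with y(0) = -3, y'(0) = -5: the LHS transforms to (s^2 + 5*s - 4)Y - (-3*s - 20).
The right side is L{exp(4*t)} = 1/(s - 4).
So (s^2 + 5*s - 4)Y = 1/(s - 4) + (-3*s - 20).
Divide through and combine into a single rational function.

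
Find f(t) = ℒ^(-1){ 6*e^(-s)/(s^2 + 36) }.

The factor e^(-s) signals a time shift by c = 1 (second shifting theorem).
L{sin(6t)} = 6/(s^2 + 36), so L^-1{6/(s^2 + 36)} = sin(6*t).
Hence the inverse is u(t - 1) times that function evaluated at t - 1.

f(t) = Heaviside(t - 1)*(sin(6*t - 6))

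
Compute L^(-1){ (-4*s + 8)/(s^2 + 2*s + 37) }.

Complete the square in the denominator: s^2 + 2*s + 37 = (s + 1)^2 + 6^2.
Split the numerator to match: -4*s + 8 = -4·(s + 1) + 2·6.
Invert each term: -4·(s + 1)/((s + 1)^2 + 36) ↔ -4e^(-t)cos(6t); 2·6/((s + 1)^2 + 36) ↔ 2e^(-t)sin(6t).

2*exp(-t)*sin(6*t) - 4*exp(-t)*cos(6*t)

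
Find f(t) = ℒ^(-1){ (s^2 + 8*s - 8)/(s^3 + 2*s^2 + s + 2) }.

Factor the denominator: s^3 + 2*s^2 + s + 2 = (s + 2)*(s^2 + 1).
Partial fraction decomposition gives [-4/(s + 2)] + [5*s/(s^2 + 1)] + [-2/(s^2 + 1)].
Invert each term: -4/(s + 2) ↔ -4e^(-2t); 5·s/(s^2 + 1) ↔ 5cos(t); -2·1/(s^2 + 1) ↔ -2sin(t).

f(t) = -2*sin(t) + 5*cos(t) - 4*exp(-2*t)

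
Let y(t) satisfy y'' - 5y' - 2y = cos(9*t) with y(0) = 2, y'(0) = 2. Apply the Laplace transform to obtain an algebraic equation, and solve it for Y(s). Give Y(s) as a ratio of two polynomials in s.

Y(s) = (2*s^3 - 8*s^2 + 163*s - 648)/(s^4 - 5*s^3 + 79*s^2 - 405*s - 162)

Transform both sides with L{·}.
The derivative rules (L{y''} = s^2 Y - s·y(0) - y'(0) and L{y'} = sY - y(0), with y(0) = 2, y'(0) = 2) turn the left side into (s^2 - 5*s - 2)Y - (2*s - 8).
The right side is L{cos(9*t)} = s/(s^2 + 81).
So (s^2 - 5*s - 2)Y = s/(s^2 + 81) + (2*s - 8).
Isolate Y and clear denominators.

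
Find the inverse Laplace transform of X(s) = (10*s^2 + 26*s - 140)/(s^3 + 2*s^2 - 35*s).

Factor the denominator: s^3 + 2*s^2 - 35*s = s*(s - 5)*(s + 7).
Partial fraction decomposition gives [2/(s + 7)] + [4/s] + [4/(s - 5)].
Invert each term: 2/(s + 7) ↔ 2e^(-7t); 4/(s - 0) ↔ 4e^(0t); 4/(s - 5) ↔ 4e^(5t).

4*exp(5*t) + 4 + 2*exp(-7*t)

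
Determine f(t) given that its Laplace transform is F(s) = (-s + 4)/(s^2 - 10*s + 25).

f(t) = -t*exp(5*t) - exp(5*t)

Factor the denominator: s^2 - 10*s + 25 = (s - 5)^2.
Partial fraction decomposition gives [-1/(s - 5)] + [-1/(s - 5)^2].
Invert each term: -1/(s - 5) ↔ -e^(5t); -1/(s - 5)^2 ↔ -t·e^(5t).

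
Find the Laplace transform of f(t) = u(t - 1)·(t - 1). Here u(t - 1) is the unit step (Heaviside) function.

exp(-s)/s^2

By the second shifting theorem, L{u(t - c)·g(t - c)} = e^(-cs)·G(s) with c = 1 and G(s) = L{g(t)}.
L{t} = 1!/s^2 = 1/s^2.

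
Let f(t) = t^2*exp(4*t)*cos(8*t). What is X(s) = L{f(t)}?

X(s) = 2*(s - 4)*(s^2 - 8*s - 176)/(s^2 - 8*s + 80)^3

L{cos(8t)} = s/(s^2 + 64).
Multiplying by e^(4t) shifts s → s - 4, so L{exp(4*t)*cos(8*t)} = (s - 4)/((s - 4)^2 + 64).
Then apply L{t^2·g(t)} = (-1)^2 d^2/ds^2[G(s)] with G(s) = (s - 4)/((s - 4)^2 + 64):
differentiating 2 times and applying the sign gives 2*(s - 4)*(s^2 - 8*s - 176)/(s^2 - 8*s + 80)^3.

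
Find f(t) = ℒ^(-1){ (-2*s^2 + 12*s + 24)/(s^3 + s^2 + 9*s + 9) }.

f(t) = 5*sin(3*t) - 3*cos(3*t) + exp(-t)

Factor the denominator: s^3 + s^2 + 9*s + 9 = (s + 1)*(s^2 + 9).
Partial fraction decomposition gives [1/(s + 1)] + [-3*s/(s^2 + 9)] + [15/(s^2 + 9)].
Invert each term: 1/(s + 1) ↔ e^(-t); -3·s/(s^2 + 9) ↔ -3cos(3t); 5·3/(s^2 + 9) ↔ 5sin(3t).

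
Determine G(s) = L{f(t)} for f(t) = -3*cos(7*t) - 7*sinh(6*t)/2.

G(s) = -3*s/(s^2 + 49) - 21/(s^2 - 36)

By linearity of the Laplace transform, transform each term separately.
(-7/2)·[L{sinh(6t)} = 6/(s^2 - 36)]; (-3)·[L{cos(7t)} = s/(s^2 + 49)].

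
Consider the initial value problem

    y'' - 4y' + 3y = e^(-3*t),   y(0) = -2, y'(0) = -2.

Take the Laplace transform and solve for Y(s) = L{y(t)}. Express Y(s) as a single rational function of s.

Laplace-transform each side.
Using L{y''} = s^2 Y - s·y(0) - y'(0) and L{y'} = sY - y(0), with y(0) = -2, y'(0) = -2, the left side becomes (s^2 - 4*s + 3)Y - (-2*s + 6).
The right side is L{e^(-3*t)} = 1/(s + 3).
So (s^2 - 4*s + 3)Y = 1/(s + 3) + (-2*s + 6).
Solve for Y(s) and write it as one ratio of polynomials.

Y(s) = (-2*s^2 + 19)/(s^3 - s^2 - 9*s + 9)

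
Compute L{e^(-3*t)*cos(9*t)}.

(s + 3)/((s + 3)^2 + 81)

L{cos(9t)} = s/(s^2 + 81).
By the first shifting theorem, multiplying by e^(-3t) replaces s with s + 3.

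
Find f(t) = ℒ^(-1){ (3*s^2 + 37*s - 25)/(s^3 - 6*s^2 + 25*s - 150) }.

f(t) = 5*exp(6*t) + 5*sin(5*t) - 2*cos(5*t)

Factor the denominator: s^3 - 6*s^2 + 25*s - 150 = (s - 6)*(s^2 + 25).
Partial fraction decomposition gives [5/(s - 6)] + [-2*s/(s^2 + 25)] + [25/(s^2 + 25)].
Invert each term: 5/(s - 6) ↔ 5e^(6t); -2·s/(s^2 + 25) ↔ -2cos(5t); 5·5/(s^2 + 25) ↔ 5sin(5t).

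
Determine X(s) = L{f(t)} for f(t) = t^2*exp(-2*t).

L{e^(-2t)} = 1/(s + 2).
Then apply L{t^2·g(t)} = (-1)^2 d^2/ds^2[G(s)] with G(s) = 1/(s + 2):
differentiating 2 times and applying the sign gives 2/(s + 2)^3.

X(s) = 2/(s + 2)^3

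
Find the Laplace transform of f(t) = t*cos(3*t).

L{cos(3t)} = s/(s^2 + 9).
Then apply L{t·g(t)} = -d/ds[G(s)] with G(s) = s/(s^2 + 9):
differentiating 1 time and applying the sign gives (s - 3)*(s + 3)/(s^2 + 9)^2.

(s - 3)*(s + 3)/(s^2 + 9)^2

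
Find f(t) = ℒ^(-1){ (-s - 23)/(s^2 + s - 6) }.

Factor the denominator: s^2 + s - 6 = (s - 2)*(s + 3).
Partial fraction decomposition gives [-5/(s - 2)] + [4/(s + 3)].
Invert each term: -5/(s - 2) ↔ -5e^(2t); 4/(s + 3) ↔ 4e^(-3t).

f(t) = -5*exp(2*t) + 4*exp(-3*t)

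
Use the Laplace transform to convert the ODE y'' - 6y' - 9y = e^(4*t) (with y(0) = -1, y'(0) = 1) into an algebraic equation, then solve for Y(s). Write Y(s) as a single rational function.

Y(s) = (-s^2 + 11*s - 27)/(s^3 - 10*s^2 + 15*s + 36)

Apply the Laplace transform to the equation.
With L{y''} = s^2 Y - s·y(0) - y'(0) and L{y'} = sY - y(0), with y(0) = -1, y'(0) = 1: the LHS transforms to (s^2 - 6*s - 9)Y - (-s + 7).
The right side is L{e^(4*t)} = 1/(s - 4).
So (s^2 - 6*s - 9)Y = 1/(s - 4) + (-s + 7).
Solve for Y(s) and write it as one ratio of polynomials.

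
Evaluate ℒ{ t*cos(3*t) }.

L{cos(3t)} = s/(s^2 + 9).
Then apply L{t·g(t)} = -d/ds[G(s)] with G(s) = s/(s^2 + 9):
differentiating 1 time and applying the sign gives (s - 3)*(s + 3)/(s^2 + 9)^2.

(s - 3)*(s + 3)/(s^2 + 9)^2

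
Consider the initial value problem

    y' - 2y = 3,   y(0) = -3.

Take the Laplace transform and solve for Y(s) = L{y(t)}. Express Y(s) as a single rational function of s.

Laplace-transform each side.
Using L{y'} = sY - y(0) = sY - (-3), the left side becomes (s - 2)Y - (-3).
The right side is L{3} = 3/s.
So (s - 2)Y = 3/s + (-3).
Divide through and combine into a single rational function.

Y(s) = (-3*s + 3)/(s^2 - 2*s)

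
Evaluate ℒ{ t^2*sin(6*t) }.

L{sin(6t)} = 6/(s^2 + 36).
Then apply L{t^2·g(t)} = (-1)^2 d^2/ds^2[H(s)] with H(s) = 6/(s^2 + 36):
differentiating 2 times and applying the sign gives 36*(s^2 - 12)/(s^2 + 36)^3.

36*(s^2 - 12)/(s^2 + 36)^3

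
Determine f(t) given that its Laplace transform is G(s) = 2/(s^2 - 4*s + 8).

Rewrite the denominator: s^2 - 4*s + 8 = (s - 2)^2 + 4.
The form in (s - 2) signals a first-shifting-theorem factor e^(2t).
Since L{sin(2t)} = 2/(s^2 + 4), the inverse is e^(2*t)*sin(2*t).

f(t) = exp(2*t)*sin(2*t)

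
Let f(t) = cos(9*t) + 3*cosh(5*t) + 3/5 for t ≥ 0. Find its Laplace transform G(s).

The transform is linear, so treat each term independently.
L{cos(9t)} = s/(s^2 + 81); L{3/5} = (3/5)/s; (3)·[L{cosh(5t)} = s/(s^2 - 25)].

G(s) = s/(s^2 + 81) + 3*s/(s^2 - 25) + 3/(5*s)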